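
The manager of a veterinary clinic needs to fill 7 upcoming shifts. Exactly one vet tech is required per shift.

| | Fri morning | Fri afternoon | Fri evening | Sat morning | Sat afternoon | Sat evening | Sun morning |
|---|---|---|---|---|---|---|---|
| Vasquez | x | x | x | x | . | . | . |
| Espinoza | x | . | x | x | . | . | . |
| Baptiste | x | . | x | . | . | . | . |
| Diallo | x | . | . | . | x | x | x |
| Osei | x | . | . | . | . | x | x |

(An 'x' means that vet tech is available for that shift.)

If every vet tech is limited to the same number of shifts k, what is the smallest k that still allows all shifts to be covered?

2

With 5 vet techs and 7 worker-slots to fill, someone must work at least ⌈7/5⌉ = 2 shifts, so k ≥ 2.
k = 2 works: Fri morning→Espinoza, Fri afternoon→Vasquez, Fri evening→Espinoza, Sat morning→Vasquez, Sat afternoon→Diallo, Sat evening→Diallo, Sun morning→Osei.
Loads: Vasquez 2, Espinoza 2, Baptiste 0, Diallo 2, Osei 1 — all ≤ 2.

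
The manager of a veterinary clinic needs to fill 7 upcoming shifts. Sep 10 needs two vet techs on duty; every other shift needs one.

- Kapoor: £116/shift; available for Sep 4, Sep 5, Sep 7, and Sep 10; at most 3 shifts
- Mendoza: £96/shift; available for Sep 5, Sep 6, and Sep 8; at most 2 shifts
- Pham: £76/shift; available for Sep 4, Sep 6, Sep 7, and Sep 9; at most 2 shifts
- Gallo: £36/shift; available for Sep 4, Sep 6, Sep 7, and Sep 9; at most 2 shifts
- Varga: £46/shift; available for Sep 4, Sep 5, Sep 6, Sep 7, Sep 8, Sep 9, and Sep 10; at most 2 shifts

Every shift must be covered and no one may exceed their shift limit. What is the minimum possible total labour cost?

Sep 10 can only be covered by Kapoor and Varga, so that assignment is forced.
Picking the cheapest available vet tech for each shift independently would cost £398, but that ignores the shift limits.
An optimal schedule: Sep 4→Gallo, Sep 5→Mendoza, Sep 6→Pham, Sep 7→Pham, Sep 8→Varga, Sep 9→Gallo, Sep 10→Varga+Kapoor.
Total: 36 + 96 + 76 + 76 + 46 + 36 + 46 + 116 = £528.

£528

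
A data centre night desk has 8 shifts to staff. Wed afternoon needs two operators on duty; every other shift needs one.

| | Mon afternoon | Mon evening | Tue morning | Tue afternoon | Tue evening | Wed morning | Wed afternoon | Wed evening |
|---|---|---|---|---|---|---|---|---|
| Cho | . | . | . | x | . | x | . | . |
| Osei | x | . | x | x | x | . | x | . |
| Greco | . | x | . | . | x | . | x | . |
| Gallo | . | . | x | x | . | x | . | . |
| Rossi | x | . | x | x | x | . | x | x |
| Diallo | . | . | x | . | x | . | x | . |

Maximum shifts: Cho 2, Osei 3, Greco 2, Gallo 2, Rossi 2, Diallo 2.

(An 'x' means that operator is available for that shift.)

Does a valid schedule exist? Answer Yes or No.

Yes

Mon evening can only be covered by Greco, so that assignment is forced.
Wed evening can only be covered by Rossi, so that assignment is forced.
One valid schedule: Mon afternoon→Osei, Mon evening→Greco, Tue morning→Osei, Tue afternoon→Cho, Tue evening→Osei, Wed morning→Cho, Wed afternoon→Greco+Rossi, Wed evening→Rossi.
Loads: Cho 2/2, Osei 3/3, Greco 2/2, Gallo 0/2, Rossi 2/2, Diallo 0/2 — all within limits.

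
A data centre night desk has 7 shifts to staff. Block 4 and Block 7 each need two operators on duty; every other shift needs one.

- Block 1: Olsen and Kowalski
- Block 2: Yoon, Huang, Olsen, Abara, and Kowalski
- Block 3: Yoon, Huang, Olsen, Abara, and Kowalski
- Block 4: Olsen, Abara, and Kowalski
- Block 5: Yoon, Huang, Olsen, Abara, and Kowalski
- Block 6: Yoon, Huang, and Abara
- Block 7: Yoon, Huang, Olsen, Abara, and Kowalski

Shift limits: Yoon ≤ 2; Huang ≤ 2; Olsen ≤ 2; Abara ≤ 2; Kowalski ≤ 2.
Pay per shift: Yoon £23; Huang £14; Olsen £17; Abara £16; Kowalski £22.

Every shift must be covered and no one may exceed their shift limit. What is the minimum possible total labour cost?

Picking the cheapest available operator for each shift independently would cost £136, but that ignores the shift limits.
An optimal schedule: Block 1→Olsen, Block 2→Huang, Block 3→Abara, Block 4→Abara+Olsen, Block 5→Kowalski, Block 6→Huang, Block 7→Kowalski+Yoon.
Total: 17 + 14 + 16 + 16 + 17 + 22 + 14 + 22 + 23 = £161.

£161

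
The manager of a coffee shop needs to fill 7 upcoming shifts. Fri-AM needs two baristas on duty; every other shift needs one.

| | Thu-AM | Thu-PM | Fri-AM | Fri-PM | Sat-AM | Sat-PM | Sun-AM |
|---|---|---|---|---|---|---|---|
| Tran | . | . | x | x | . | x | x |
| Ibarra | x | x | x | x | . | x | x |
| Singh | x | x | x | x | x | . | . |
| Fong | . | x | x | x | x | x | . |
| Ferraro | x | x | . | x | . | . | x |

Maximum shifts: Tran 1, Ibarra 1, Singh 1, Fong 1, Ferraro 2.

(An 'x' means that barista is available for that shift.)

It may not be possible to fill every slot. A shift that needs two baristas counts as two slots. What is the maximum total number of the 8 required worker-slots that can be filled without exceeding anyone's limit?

6

Total capacity across all baristas is 1+1+1+1+2 = 6, and 8 slots are needed, so at most 6 can be filled.
An assignment achieving 6: Thu-AM→Ibarra, Thu-PM→Fong, Fri-PM→Ferraro, Sat-AM→Singh, Sat-PM→Tran, Sun-AM→Ferraro.
Loads: Tran 1/1, Ibarra 1/1, Singh 1/1, Fong 1/1, Ferraro 2/2.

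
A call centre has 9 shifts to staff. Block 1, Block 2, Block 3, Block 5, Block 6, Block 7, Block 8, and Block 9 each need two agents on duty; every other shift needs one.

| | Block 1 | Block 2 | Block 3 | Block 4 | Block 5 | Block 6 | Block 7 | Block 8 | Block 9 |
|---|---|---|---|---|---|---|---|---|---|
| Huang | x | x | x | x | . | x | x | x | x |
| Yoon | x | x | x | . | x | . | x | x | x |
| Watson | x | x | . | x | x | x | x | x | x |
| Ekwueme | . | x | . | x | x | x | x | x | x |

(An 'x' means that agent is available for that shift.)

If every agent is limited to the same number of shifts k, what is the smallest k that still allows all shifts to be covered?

5

With 4 agents and 17 worker-slots to fill, someone must work at least ⌈17/4⌉ = 5 shifts, so k ≥ 5.
k = 5 works: Block 1→Huang+Yoon, Block 2→Huang+Yoon, Block 3→Huang+Yoon, Block 4→Huang, Block 5→Yoon+Watson, Block 6→Huang+Watson, Block 7→Yoon+Watson, Block 8→Watson+Ekwueme, Block 9→Watson+Ekwueme.
Loads: Huang 5, Yoon 5, Watson 5, Ekwueme 2 — all ≤ 5.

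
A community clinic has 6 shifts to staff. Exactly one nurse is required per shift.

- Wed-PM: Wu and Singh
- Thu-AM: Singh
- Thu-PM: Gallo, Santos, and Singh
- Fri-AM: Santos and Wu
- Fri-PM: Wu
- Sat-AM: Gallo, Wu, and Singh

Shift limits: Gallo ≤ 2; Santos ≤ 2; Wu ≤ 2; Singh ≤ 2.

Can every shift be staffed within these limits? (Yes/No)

Thu-AM can only be covered by Singh, so that assignment is forced.
Fri-PM can only be covered by Wu, so that assignment is forced.
One valid schedule: Wed-PM→Wu, Thu-AM→Singh, Thu-PM→Gallo, Fri-AM→Santos, Fri-PM→Wu, Sat-AM→Gallo.
Loads: Gallo 2/2, Santos 1/2, Wu 2/2, Singh 1/2 — all within limits.

Yes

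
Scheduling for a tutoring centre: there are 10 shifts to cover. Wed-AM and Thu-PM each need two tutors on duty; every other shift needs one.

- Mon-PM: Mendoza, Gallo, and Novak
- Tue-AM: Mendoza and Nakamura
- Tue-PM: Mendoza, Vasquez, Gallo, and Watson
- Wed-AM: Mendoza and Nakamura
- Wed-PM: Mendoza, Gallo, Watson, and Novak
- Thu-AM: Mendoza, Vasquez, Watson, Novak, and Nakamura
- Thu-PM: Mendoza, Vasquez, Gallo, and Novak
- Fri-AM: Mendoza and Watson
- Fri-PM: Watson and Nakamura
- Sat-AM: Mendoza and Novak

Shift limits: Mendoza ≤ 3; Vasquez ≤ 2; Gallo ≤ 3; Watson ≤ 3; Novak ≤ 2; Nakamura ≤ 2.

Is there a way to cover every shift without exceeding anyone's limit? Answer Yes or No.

Wed-AM can only be covered by Mendoza and Nakamura, so that assignment is forced.
One valid schedule: Mon-PM→Gallo, Tue-AM→Mendoza, Tue-PM→Vasquez, Wed-AM→Mendoza+Nakamura, Wed-PM→Gallo, Thu-AM→Vasquez, Thu-PM→Gallo+Novak, Fri-AM→Mendoza, Fri-PM→Watson, Sat-AM→Novak.
Loads: Mendoza 3/3, Vasquez 2/2, Gallo 3/3, Watson 1/3, Novak 2/2, Nakamura 1/2 — all within limits.

Yes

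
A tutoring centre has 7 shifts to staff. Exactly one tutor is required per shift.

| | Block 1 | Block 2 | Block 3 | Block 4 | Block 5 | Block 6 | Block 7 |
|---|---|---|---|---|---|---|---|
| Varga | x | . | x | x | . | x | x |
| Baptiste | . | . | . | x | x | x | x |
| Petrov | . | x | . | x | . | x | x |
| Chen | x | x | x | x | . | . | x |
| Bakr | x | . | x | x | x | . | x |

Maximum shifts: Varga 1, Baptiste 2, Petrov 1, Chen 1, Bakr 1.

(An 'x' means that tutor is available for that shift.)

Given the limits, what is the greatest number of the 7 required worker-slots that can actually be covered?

Total capacity across all tutors is 1+2+1+1+1 = 6, and 7 slots are needed, so at most 6 can be filled.
An assignment achieving 6: Block 1→Varga, Block 2→Petrov, Block 3→Chen, Block 4→Bakr, Block 5→Baptiste, Block 6→Baptiste.
Loads: Varga 1/1, Baptiste 2/2, Petrov 1/1, Chen 1/1, Bakr 1/1.

6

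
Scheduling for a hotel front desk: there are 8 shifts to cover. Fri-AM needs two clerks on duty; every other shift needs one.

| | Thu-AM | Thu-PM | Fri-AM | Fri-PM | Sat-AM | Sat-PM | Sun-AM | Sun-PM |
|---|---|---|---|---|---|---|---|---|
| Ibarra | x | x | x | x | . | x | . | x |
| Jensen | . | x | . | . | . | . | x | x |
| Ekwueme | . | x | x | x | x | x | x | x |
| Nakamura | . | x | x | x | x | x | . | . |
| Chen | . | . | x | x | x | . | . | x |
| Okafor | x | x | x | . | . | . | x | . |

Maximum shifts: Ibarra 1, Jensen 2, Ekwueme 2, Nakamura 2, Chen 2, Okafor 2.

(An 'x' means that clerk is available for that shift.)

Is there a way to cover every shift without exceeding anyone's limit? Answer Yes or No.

Yes

One valid schedule: Thu-AM→Ibarra, Thu-PM→Nakamura, Fri-AM→Chen+Okafor, Fri-PM→Nakamura, Sat-AM→Ekwueme, Sat-PM→Ekwueme, Sun-AM→Jensen, Sun-PM→Jensen.
Loads: Ibarra 1/1, Jensen 2/2, Ekwueme 2/2, Nakamura 2/2, Chen 1/2, Okafor 1/2 — all within limits.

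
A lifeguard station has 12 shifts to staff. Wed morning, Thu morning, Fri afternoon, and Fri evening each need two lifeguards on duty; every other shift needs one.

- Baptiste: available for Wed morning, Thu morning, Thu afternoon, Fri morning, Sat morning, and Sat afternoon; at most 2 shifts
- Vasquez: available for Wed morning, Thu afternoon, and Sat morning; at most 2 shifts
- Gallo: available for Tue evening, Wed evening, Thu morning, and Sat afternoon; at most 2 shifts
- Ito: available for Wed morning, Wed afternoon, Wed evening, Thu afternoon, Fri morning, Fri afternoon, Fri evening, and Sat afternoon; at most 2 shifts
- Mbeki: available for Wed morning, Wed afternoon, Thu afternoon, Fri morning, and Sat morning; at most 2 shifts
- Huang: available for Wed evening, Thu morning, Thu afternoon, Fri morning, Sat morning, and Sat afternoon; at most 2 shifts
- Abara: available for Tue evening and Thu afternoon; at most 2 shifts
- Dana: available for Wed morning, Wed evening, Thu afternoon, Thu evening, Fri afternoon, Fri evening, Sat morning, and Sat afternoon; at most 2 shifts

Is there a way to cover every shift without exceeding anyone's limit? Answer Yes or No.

Total capacity is 16 and 16 slots are needed, so capacity alone doesn't rule it out.
Shifts {Thu evening, Fri afternoon, Fri evening} need 5 worker-slots in total, but the lifeguards available for any of those shifts (Ito and Dana) can supply at most 4 among them. So no valid schedule exists.

No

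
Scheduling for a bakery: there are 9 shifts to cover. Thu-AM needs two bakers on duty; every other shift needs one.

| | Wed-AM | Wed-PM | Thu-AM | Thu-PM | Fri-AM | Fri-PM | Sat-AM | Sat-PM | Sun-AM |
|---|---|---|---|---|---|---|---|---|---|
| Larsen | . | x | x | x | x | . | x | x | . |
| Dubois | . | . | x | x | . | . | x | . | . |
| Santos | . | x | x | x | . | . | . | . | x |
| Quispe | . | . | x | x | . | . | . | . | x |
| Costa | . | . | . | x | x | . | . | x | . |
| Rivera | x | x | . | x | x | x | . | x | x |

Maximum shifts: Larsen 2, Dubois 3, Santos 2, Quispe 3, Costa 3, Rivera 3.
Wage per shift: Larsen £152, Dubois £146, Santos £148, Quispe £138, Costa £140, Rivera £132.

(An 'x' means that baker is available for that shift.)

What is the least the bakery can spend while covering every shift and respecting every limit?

Wed-AM can only be covered by Rivera, so that assignment is forced.
Fri-PM can only be covered by Rivera, so that assignment is forced.
Picking the cheapest available baker for each shift independently would cost £1354, but that ignores the shift limits.
An optimal schedule: Wed-AM→Rivera, Wed-PM→Rivera, Thu-AM→Quispe+Dubois, Thu-PM→Quispe, Fri-AM→Costa, Fri-PM→Rivera, Sat-AM→Dubois, Sat-PM→Costa, Sun-AM→Quispe.
Total: 132 + 132 + 138 + 146 + 138 + 140 + 132 + 146 + 140 + 138 = £1382.

£1382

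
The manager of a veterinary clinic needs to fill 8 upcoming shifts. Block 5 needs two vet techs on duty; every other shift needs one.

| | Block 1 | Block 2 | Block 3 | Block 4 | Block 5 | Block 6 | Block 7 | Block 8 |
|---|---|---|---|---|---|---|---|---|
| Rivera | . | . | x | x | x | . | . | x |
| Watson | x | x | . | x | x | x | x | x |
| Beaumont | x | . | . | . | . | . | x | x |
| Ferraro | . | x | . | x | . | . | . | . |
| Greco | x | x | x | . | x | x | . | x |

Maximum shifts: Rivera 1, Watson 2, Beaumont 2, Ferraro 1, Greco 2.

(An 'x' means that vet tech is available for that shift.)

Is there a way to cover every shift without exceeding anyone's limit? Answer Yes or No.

Total capacity is 1+2+2+1+2 = 8 but 9 worker-slots are needed — infeasible.

No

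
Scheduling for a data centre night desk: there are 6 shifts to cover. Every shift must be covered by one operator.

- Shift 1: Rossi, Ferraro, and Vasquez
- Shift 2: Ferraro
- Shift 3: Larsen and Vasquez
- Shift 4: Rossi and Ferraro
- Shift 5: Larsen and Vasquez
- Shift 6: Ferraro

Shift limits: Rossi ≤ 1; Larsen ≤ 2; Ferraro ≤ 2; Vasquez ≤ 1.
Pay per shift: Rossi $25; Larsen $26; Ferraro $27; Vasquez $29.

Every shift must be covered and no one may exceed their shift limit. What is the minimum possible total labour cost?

$160

Shift 2 can only be covered by Ferraro, so that assignment is forced.
Shift 6 can only be covered by Ferraro, so that assignment is forced.
Picking the cheapest available operator for each shift independently would cost $156, but that ignores the shift limits.
An optimal schedule: Shift 1→Vasquez, Shift 2→Ferraro, Shift 3→Larsen, Shift 4→Rossi, Shift 5→Larsen, Shift 6→Ferraro.
Total: 29 + 27 + 26 + 25 + 26 + 27 = $160.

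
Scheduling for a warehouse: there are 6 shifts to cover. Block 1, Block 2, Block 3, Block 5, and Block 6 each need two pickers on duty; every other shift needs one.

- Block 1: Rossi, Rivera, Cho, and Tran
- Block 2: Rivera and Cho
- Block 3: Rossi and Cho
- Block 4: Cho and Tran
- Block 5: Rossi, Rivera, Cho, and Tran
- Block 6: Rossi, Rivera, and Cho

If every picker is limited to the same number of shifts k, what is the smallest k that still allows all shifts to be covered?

3

With 4 pickers and 11 worker-slots to fill, someone must work at least ⌈11/4⌉ = 3 shifts, so k ≥ 3.
k = 3 works: Block 1→Rossi+Tran, Block 2→Rivera+Cho, Block 3→Rossi+Cho, Block 4→Cho, Block 5→Rivera+Tran, Block 6→Rossi+Rivera.
Loads: Rossi 3, Rivera 3, Cho 3, Tran 2 — all ≤ 3.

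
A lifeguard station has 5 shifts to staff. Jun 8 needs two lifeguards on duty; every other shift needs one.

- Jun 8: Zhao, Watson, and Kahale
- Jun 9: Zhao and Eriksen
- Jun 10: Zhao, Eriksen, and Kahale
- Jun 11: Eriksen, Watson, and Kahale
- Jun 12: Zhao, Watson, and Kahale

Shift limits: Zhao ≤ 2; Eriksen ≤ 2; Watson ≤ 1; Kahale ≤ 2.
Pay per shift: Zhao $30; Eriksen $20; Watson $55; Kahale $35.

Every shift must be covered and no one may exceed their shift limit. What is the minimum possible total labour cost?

Picking the cheapest available lifeguard for each shift independently would cost $155, but that ignores the shift limits.
An optimal schedule: Jun 8→Zhao+Kahale, Jun 9→Eriksen, Jun 10→Eriksen, Jun 11→Kahale, Jun 12→Zhao.
Total: 30 + 35 + 20 + 20 + 35 + 30 = $170.

$170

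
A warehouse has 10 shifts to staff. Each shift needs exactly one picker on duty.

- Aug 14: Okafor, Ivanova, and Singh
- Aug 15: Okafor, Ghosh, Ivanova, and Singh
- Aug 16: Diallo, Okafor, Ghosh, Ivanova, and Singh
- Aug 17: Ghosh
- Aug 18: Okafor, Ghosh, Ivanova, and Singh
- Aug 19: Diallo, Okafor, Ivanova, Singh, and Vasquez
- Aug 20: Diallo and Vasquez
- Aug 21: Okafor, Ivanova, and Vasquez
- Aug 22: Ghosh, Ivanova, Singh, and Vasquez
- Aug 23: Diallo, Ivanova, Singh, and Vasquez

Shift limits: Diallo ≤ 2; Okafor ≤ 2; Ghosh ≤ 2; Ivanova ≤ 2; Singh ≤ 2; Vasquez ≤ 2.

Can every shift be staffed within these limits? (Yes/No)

Yes

Aug 17 can only be covered by Ghosh, so that assignment is forced.
One valid schedule: Aug 14→Okafor, Aug 15→Ghosh, Aug 16→Singh, Aug 17→Ghosh, Aug 18→Ivanova, Aug 19→Singh, Aug 20→Diallo, Aug 21→Okafor, Aug 22→Ivanova, Aug 23→Diallo.
Loads: Diallo 2/2, Okafor 2/2, Ghosh 2/2, Ivanova 2/2, Singh 2/2, Vasquez 0/2 — all within limits.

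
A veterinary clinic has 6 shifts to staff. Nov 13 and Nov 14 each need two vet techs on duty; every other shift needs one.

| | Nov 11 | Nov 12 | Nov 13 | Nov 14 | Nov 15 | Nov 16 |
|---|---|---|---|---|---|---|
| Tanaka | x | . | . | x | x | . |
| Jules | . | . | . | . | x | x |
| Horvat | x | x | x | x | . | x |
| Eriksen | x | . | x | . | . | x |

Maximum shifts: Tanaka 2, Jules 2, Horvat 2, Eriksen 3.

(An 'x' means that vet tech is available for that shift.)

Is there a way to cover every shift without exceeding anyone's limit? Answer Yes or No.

Total capacity is 9 and 8 slots are needed, so capacity alone doesn't rule it out.
Shifts {Nov 12, Nov 13, Nov 14} need 5 worker-slots in total, but the vet techs available for any of those shifts (Tanaka, Horvat, and Eriksen) can supply at most 4 among them. So no valid schedule exists.

No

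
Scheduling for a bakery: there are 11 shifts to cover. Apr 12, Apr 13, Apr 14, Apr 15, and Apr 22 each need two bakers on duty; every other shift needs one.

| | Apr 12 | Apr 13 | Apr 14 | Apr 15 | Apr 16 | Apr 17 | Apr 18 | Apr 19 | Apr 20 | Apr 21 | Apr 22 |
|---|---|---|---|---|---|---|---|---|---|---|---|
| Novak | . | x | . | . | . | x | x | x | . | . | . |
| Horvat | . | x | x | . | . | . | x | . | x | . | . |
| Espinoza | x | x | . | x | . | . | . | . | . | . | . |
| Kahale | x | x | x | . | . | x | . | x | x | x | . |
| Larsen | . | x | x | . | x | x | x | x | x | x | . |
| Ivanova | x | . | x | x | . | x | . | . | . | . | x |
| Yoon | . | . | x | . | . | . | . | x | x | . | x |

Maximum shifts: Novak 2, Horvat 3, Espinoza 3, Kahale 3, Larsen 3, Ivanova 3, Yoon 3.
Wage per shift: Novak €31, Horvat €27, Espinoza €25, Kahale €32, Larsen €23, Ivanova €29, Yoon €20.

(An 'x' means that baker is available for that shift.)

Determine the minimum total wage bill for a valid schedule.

€403

Apr 15 can only be covered by Espinoza and Ivanova, so that assignment is forced.
Apr 16 can only be covered by Larsen, so that assignment is forced.
Apr 22 can only be covered by Ivanova and Yoon, so that assignment is forced.
Picking the cheapest available baker for each shift independently would cost €380, but that ignores the shift limits.
An optimal schedule: Apr 12→Espinoza+Ivanova, Apr 13→Espinoza+Horvat, Apr 14→Yoon+Horvat, Apr 15→Espinoza+Ivanova, Apr 16→Larsen, Apr 17→Novak, Apr 18→Larsen, Apr 19→Yoon, Apr 20→Horvat, Apr 21→Larsen, Apr 22→Yoon+Ivanova.
Total: 25 + 29 + 25 + 27 + 20 + 27 + 25 + 29 + 23 + 31 + 23 + 20 + 27 + 23 + 20 + 29 = €403.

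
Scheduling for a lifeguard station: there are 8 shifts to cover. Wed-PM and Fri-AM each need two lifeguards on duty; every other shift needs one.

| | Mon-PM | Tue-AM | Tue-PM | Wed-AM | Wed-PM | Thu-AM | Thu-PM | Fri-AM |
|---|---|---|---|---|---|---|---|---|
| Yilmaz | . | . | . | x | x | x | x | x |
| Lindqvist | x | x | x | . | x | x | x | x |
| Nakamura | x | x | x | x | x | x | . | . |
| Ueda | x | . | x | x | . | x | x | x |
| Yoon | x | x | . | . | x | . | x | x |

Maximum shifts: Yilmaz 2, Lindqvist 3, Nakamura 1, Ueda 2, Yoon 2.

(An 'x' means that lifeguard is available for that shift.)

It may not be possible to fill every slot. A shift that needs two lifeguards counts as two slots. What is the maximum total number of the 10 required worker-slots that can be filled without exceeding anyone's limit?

10

Total capacity across all lifeguards is 2+3+1+2+2 = 10, and 10 slots are needed, so at most 10 can be filled.
An assignment achieving 10: Mon-PM→Lindqvist, Tue-AM→Lindqvist, Tue-PM→Lindqvist, Wed-AM→Yilmaz, Wed-PM→Yilmaz+Nakamura, Thu-AM→Ueda, Thu-PM→Yoon, Fri-AM→Ueda+Yoon.
Loads: Yilmaz 2/2, Lindqvist 3/3, Nakamura 1/1, Ueda 2/2, Yoon 2/2.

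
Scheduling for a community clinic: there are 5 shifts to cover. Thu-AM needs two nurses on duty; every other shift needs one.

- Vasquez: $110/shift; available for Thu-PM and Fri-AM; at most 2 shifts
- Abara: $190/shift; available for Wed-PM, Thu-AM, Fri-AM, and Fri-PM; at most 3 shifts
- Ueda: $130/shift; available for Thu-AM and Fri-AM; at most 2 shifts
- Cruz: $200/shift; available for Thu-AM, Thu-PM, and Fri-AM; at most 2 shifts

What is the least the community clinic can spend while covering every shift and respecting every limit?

Wed-PM can only be covered by Abara, so that assignment is forced.
Fri-PM can only be covered by Abara, so that assignment is forced.
Picking the cheapest available nurse for each shift independently would cost $920, and that bound is achievable.
An optimal schedule: Wed-PM→Abara, Thu-AM→Abara+Ueda, Thu-PM→Vasquez, Fri-AM→Vasquez, Fri-PM→Abara.
Total: 190 + 190 + 130 + 110 + 110 + 190 = $920.

$920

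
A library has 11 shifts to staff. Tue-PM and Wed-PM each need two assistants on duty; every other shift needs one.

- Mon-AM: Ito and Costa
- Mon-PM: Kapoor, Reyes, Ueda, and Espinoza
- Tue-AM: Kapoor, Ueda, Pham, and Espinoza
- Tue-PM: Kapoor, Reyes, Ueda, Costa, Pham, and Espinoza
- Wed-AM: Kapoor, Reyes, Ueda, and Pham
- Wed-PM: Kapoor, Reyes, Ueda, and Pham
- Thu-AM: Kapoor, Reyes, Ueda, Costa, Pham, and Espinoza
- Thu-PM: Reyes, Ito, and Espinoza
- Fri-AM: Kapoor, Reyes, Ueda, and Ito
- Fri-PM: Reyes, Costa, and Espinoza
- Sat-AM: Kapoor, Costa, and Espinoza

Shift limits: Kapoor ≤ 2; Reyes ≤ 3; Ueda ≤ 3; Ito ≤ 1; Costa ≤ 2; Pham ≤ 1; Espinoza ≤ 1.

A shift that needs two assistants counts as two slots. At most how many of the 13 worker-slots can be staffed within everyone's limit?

Total capacity across all assistants is 2+3+3+1+2+1+1 = 13, and 13 slots are needed, so at most 13 can be filled.
An assignment achieving 13: Mon-AM→Ito, Mon-PM→Kapoor, Tue-AM→Ueda, Tue-PM→Costa+Espinoza, Wed-AM→Reyes, Wed-PM→Ueda+Pham, Thu-AM→Costa, Thu-PM→Reyes, Fri-AM→Ueda, Fri-PM→Reyes, Sat-AM→Kapoor.
Loads: Kapoor 2/2, Reyes 3/3, Ueda 3/3, Ito 1/1, Costa 2/2, Pham 1/1, Espinoza 1/1.

13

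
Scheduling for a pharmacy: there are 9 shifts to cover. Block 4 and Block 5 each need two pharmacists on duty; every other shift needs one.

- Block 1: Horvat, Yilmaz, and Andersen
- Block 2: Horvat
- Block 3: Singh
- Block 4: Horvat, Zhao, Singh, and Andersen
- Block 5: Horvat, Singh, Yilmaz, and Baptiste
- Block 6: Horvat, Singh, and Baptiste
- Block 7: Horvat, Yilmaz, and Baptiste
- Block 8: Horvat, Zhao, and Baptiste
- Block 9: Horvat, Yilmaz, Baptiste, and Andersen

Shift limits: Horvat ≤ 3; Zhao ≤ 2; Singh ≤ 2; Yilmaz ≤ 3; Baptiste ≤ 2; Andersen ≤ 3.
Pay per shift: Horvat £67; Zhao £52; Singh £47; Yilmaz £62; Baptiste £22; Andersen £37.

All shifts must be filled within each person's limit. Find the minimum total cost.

Block 2 can only be covered by Horvat, so that assignment is forced.
Block 3 can only be covered by Singh, so that assignment is forced.
Picking the cheapest available pharmacist for each shift independently would cost £392, but that ignores the shift limits.
An optimal schedule: Block 1→Andersen, Block 2→Horvat, Block 3→Singh, Block 4→Andersen+Zhao, Block 5→Singh+Yilmaz, Block 6→Baptiste, Block 7→Baptiste, Block 8→Zhao, Block 9→Andersen.
Total: 37 + 67 + 47 + 37 + 52 + 47 + 62 + 22 + 22 + 52 + 37 = £482.

£482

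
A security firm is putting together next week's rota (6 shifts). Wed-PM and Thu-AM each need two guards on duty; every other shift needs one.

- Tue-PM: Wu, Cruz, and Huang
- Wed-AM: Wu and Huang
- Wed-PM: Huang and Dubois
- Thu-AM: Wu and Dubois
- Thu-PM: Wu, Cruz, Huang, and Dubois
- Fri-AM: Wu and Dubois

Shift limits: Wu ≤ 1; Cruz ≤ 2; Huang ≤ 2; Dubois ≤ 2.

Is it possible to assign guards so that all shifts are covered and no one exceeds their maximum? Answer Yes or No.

No

Shifts {Wed-PM, Thu-AM, Fri-AM} need 5 worker-slots in total, but the guards available for any of those shifts (Wu, Huang, and Dubois) can supply at most 4 among them. So no valid schedule exists.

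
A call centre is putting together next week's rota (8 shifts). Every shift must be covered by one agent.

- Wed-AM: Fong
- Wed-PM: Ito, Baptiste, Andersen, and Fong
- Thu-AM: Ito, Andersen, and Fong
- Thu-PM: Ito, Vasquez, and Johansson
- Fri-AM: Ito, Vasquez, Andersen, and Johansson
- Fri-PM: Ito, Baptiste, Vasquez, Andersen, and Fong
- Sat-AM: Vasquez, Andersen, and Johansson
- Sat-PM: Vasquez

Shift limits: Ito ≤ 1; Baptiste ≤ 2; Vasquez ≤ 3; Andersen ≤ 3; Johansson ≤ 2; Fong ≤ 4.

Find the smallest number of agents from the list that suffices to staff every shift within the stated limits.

3

8 slots to fill and no one can take more than 4, so at least ⌈8/4⌉ = 2 agents are needed.
Any 2 agents together have capacity at most 4+3 = 7 < 8 slots, so 2 can never suffice.
Ito, Vasquez, and Fong alone can cover everything: Wed-AM→Fong, Wed-PM→Fong, Thu-AM→Fong, Thu-PM→Ito, Fri-AM→Vasquez, Fri-PM→Fong, Sat-AM→Vasquez, Sat-PM→Vasquez.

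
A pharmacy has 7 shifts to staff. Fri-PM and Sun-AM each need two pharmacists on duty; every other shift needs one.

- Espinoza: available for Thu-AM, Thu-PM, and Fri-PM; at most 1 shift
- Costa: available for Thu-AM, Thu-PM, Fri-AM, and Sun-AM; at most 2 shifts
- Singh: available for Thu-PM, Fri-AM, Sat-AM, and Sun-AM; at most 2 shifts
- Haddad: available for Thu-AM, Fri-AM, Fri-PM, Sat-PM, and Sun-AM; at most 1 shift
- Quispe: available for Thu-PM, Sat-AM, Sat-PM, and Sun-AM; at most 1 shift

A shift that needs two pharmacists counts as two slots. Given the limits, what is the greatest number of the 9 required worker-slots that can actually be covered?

Total capacity across all pharmacists is 1+2+2+1+1 = 7, and 9 slots are needed, so at most 7 can be filled.
An assignment achieving 7: Thu-AM→Costa, Thu-PM→Singh, Fri-AM→Costa, Fri-PM→Espinoza+Haddad, Sat-AM→Singh, Sat-PM→Quispe.
Loads: Espinoza 1/1, Costa 2/2, Singh 2/2, Haddad 1/1, Quispe 1/1.

7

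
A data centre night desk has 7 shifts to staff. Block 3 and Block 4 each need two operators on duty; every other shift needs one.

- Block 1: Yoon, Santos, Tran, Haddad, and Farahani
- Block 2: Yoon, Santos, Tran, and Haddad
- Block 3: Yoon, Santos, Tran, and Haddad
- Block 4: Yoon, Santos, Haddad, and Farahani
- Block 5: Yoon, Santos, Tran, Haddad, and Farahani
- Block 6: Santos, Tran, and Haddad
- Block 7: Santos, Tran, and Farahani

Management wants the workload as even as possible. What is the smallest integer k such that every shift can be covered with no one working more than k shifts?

2

With 5 operators and 9 worker-slots to fill, someone must work at least ⌈9/5⌉ = 2 shifts, so k ≥ 2.
k = 2 works: Block 1→Yoon, Block 2→Yoon, Block 3→Tran+Haddad, Block 4→Haddad+Farahani, Block 5→Tran, Block 6→Santos, Block 7→Santos.
Loads: Yoon 2, Santos 2, Tran 2, Haddad 2, Farahani 1 — all ≤ 2.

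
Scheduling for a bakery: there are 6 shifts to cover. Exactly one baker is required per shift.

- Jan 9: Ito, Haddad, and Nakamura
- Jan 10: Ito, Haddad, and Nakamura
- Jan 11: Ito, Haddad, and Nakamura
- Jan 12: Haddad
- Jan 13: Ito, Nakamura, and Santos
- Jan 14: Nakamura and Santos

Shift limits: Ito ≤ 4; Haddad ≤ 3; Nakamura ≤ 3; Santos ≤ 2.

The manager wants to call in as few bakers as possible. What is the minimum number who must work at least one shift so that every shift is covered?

6 slots to fill and no one can take more than 4, so at least ⌈6/4⌉ = 2 bakers are needed.
Haddad and Nakamura alone can cover everything: Jan 9→Haddad, Jan 10→Haddad, Jan 11→Nakamura, Jan 12→Haddad, Jan 13→Nakamura, Jan 14→Nakamura.

2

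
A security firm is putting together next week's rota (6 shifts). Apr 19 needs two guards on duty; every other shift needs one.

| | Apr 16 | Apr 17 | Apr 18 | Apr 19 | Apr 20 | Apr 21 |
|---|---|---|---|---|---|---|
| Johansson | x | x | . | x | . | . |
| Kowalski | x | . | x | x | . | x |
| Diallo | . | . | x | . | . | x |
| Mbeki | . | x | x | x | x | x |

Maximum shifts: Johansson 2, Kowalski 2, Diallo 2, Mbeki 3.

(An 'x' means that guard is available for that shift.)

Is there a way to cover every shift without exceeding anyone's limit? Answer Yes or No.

Apr 20 can only be covered by Mbeki, so that assignment is forced.
One valid schedule: Apr 16→Johansson, Apr 17→Johansson, Apr 18→Kowalski, Apr 19→Kowalski+Mbeki, Apr 20→Mbeki, Apr 21→Diallo.
Loads: Johansson 2/2, Kowalski 2/2, Diallo 1/2, Mbeki 2/3 — all within limits.

Yes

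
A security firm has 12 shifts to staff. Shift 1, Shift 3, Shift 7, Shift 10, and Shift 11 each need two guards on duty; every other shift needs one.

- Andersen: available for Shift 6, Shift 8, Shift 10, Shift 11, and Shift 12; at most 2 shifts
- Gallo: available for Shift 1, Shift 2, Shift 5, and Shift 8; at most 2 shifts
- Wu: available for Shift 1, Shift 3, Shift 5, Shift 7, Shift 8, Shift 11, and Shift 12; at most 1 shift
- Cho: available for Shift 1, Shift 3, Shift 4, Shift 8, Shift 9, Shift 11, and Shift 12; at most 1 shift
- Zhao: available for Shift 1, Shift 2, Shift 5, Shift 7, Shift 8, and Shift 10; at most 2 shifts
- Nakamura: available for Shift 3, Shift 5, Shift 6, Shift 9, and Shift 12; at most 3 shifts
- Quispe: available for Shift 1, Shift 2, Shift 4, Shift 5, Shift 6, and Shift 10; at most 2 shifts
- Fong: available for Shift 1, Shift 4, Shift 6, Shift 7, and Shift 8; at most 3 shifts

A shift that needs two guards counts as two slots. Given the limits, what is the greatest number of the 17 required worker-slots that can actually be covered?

Total capacity across all guards is 2+2+1+1+2+3+2+3 = 16, and 17 slots are needed, so at most 16 can be filled.
An assignment achieving 16: Shift 1→Quispe+Fong, Shift 2→Gallo, Shift 3→Wu+Nakamura, Shift 4→Quispe, Shift 5→Gallo, Shift 6→Nakamura, Shift 7→Zhao+Fong, Shift 8→Fong, Shift 9→Cho, Shift 10→Andersen+Zhao, Shift 11→Andersen, Shift 12→Nakamura.
Loads: Andersen 2/2, Gallo 2/2, Wu 1/1, Cho 1/1, Zhao 2/2, Nakamura 3/3, Quispe 2/2, Fong 3/3.

16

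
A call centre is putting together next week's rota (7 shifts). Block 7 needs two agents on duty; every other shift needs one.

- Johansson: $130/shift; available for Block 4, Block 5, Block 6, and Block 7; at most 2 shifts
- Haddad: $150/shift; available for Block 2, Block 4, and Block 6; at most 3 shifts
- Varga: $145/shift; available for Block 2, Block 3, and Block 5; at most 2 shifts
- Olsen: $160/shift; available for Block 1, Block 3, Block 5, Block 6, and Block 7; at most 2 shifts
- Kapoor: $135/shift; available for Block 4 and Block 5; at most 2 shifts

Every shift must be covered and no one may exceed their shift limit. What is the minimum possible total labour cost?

Block 1 can only be covered by Olsen, so that assignment is forced.
Block 7 can only be covered by Johansson and Olsen, so that assignment is forced.
Picking the cheapest available agent for each shift independently would cost $1130, but that ignores the shift limits.
An optimal schedule: Block 1→Olsen, Block 2→Varga, Block 3→Varga, Block 4→Kapoor, Block 5→Kapoor, Block 6→Johansson, Block 7→Johansson+Olsen.
Total: 160 + 145 + 145 + 135 + 135 + 130 + 130 + 160 = $1140.

$1140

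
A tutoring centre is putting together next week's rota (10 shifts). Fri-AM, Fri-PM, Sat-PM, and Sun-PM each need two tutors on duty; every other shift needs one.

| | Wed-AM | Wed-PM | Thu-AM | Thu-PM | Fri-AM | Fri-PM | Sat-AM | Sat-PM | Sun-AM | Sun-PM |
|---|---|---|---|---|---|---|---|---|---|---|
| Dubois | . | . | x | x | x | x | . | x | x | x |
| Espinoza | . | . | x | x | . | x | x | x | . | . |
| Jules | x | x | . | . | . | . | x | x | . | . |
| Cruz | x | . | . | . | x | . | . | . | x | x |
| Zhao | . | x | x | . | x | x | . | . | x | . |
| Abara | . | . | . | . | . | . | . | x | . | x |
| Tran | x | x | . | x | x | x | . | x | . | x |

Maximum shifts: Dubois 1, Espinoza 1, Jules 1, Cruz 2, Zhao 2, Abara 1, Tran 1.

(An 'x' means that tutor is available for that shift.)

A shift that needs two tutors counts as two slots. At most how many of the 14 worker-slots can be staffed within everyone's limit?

9

Total capacity across all tutors is 1+1+1+2+2+1+1 = 9, and 14 slots are needed, so at most 9 can be filled.
An assignment achieving 9: Wed-AM→Jules, Wed-PM→Zhao, Thu-AM→Dubois, Thu-PM→Tran, Fri-AM→Cruz+Zhao, Sat-AM→Espinoza, Sun-AM→Cruz, Sun-PM→Abara.
Loads: Dubois 1/1, Espinoza 1/1, Jules 1/1, Cruz 2/2, Zhao 2/2, Abara 1/1, Tran 1/1.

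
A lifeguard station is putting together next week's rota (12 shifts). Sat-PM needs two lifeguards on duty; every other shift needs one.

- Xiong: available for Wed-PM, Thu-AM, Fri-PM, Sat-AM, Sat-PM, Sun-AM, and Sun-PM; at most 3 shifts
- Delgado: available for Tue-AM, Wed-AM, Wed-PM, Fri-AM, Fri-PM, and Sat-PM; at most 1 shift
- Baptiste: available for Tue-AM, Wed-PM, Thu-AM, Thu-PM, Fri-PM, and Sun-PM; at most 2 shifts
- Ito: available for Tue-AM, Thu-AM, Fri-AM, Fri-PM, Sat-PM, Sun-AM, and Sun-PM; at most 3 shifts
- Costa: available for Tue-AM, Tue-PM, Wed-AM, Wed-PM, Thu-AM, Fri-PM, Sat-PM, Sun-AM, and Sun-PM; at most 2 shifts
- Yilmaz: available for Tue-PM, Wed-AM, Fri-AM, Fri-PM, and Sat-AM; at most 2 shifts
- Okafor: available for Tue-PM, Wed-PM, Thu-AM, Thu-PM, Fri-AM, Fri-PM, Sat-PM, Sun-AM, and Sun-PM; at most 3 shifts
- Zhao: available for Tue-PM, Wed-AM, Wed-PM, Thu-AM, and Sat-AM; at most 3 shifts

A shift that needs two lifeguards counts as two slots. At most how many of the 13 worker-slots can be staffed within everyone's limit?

13

Total capacity across all lifeguards is 3+1+2+3+2+2+3+3 = 19, and 13 slots are needed, so at most 13 can be filled.
An assignment achieving 13: Tue-AM→Delgado, Tue-PM→Costa, Wed-AM→Costa, Wed-PM→Okafor, Thu-AM→Ito, Thu-PM→Baptiste, Fri-AM→Ito, Fri-PM→Yilmaz, Sat-AM→Xiong, Sat-PM→Xiong+Ito, Sun-AM→Xiong, Sun-PM→Baptiste.
Loads: Xiong 3/3, Delgado 1/1, Baptiste 2/2, Ito 3/3, Costa 2/2, Yilmaz 1/2, Okafor 1/3, Zhao 0/3.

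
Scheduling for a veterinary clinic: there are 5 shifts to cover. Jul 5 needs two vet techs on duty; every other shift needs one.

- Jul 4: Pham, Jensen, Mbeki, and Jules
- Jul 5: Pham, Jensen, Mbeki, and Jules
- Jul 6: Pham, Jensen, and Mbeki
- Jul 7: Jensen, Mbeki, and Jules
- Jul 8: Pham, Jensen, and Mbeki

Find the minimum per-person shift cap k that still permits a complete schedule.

With 4 vet techs and 6 worker-slots to fill, someone must work at least ⌈6/4⌉ = 2 shifts, so k ≥ 2.
k = 2 works: Jul 4→Jensen, Jul 5→Mbeki+Jules, Jul 6→Pham, Jul 7→Jensen, Jul 8→Pham.
Loads: Pham 2, Jensen 2, Mbeki 1, Jules 1 — all ≤ 2.

2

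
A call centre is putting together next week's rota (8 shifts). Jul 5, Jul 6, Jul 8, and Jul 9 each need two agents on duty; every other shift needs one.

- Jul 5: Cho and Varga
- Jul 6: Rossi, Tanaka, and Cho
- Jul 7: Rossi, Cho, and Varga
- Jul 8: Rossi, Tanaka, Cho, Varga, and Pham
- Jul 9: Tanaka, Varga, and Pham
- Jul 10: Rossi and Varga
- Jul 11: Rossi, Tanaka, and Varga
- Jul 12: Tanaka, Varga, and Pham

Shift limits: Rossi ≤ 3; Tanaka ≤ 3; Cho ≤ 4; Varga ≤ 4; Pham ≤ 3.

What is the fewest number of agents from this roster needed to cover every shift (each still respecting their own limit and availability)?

4

12 slots to fill and no one can take more than 4, so at least ⌈12/4⌉ = 3 agents are needed.
Any 3 agents together have capacity at most 4+4+3 = 11 < 12 slots, so 3 can never suffice.
Rossi, Tanaka, Cho, and Varga alone can cover everything: Jul 5→Cho+Varga, Jul 6→Rossi+Tanaka, Jul 7→Rossi, Jul 8→Cho+Varga, Jul 9→Tanaka+Varga, Jul 10→Rossi, Jul 11→Varga, Jul 12→Tanaka.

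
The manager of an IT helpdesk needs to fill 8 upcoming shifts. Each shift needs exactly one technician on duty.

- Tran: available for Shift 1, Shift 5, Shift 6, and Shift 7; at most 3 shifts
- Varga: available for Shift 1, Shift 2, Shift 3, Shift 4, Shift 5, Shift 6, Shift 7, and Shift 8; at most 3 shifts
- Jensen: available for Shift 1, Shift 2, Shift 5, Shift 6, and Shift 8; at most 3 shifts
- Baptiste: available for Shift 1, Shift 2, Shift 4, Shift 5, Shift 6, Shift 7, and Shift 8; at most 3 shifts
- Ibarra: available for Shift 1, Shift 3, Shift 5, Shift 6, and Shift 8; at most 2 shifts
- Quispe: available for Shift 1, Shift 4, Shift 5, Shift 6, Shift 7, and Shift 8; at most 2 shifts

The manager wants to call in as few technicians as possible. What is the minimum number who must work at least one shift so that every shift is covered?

3

8 slots to fill and no one can take more than 3, so at least ⌈8/3⌉ = 3 technicians are needed.
Tran, Varga, and Jensen alone can cover everything: Shift 1→Tran, Shift 2→Varga, Shift 3→Varga, Shift 4→Varga, Shift 5→Tran, Shift 6→Jensen, Shift 7→Tran, Shift 8→Jensen.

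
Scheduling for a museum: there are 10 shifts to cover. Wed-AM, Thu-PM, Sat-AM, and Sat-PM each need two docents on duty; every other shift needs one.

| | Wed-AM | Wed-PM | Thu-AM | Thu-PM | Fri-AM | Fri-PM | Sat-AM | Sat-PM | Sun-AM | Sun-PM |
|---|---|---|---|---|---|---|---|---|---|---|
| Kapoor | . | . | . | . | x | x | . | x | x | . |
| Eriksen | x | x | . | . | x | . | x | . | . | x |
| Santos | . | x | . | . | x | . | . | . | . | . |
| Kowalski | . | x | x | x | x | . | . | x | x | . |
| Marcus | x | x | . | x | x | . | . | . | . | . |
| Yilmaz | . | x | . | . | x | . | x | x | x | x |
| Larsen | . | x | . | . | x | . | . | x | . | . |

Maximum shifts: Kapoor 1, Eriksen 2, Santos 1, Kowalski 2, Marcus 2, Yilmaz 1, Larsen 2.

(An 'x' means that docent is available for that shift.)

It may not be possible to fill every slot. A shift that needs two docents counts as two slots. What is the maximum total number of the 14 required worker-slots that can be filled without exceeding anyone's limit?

11

Total capacity across all docents is 1+2+1+2+2+1+2 = 11, and 14 slots are needed, so at most 11 can be filled.
An assignment achieving 11: Wed-AM→Eriksen+Marcus, Wed-PM→Santos, Thu-AM→Kowalski, Thu-PM→Kowalski+Marcus, Fri-AM→Larsen, Fri-PM→Kapoor, Sat-AM→Eriksen+Yilmaz, Sat-PM→Larsen.
Loads: Kapoor 1/1, Eriksen 2/2, Santos 1/1, Kowalski 2/2, Marcus 2/2, Yilmaz 1/1, Larsen 2/2.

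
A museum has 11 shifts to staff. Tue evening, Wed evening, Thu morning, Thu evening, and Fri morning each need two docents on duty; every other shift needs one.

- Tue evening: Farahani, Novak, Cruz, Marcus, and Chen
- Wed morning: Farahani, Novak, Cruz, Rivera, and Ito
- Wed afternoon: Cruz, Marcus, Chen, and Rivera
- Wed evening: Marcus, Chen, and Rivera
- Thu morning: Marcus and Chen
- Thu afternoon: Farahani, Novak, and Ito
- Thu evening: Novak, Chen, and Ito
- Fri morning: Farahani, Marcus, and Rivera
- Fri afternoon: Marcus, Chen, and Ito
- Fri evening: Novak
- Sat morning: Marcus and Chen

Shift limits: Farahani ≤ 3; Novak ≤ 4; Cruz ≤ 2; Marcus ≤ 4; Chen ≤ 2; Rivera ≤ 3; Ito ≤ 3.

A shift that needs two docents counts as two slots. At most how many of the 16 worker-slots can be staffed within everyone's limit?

Total capacity across all docents is 3+4+2+4+2+3+3 = 21, and 16 slots are needed, so at most 16 can be filled.
An assignment achieving 16: Tue evening→Farahani+Novak, Wed morning→Novak, Wed afternoon→Cruz, Wed evening→Marcus+Chen, Thu morning→Marcus+Chen, Thu afternoon→Farahani, Thu evening→Novak+Ito, Fri morning→Farahani+Marcus, Fri afternoon→Ito, Fri evening→Novak, Sat morning→Marcus.
Loads: Farahani 3/3, Novak 4/4, Cruz 1/2, Marcus 4/4, Chen 2/2, Rivera 0/3, Ito 2/3.

16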